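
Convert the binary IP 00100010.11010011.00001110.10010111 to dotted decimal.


00100010 = 34
11010011 = 211
00001110 = 14
10010111 = 151
IP: 34.211.14.151


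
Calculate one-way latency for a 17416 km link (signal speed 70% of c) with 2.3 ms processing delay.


Speed = 0.7 * 3e5 km/s = 210000 km/s
Propagation delay = 17416 / 210000 = 0.0829 s = 82.9333 ms
Processing delay = 2.3 ms
Total one-way latency = 85.2333 ms


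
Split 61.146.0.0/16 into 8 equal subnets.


New prefix = 16 + 3 = 19
Each subnet has 8192 addresses
  61.146.0.0/19
  61.146.32.0/19
  61.146.64.0/19
  61.146.96.0/19
  61.146.128.0/19
  61.146.160.0/19
  61.146.192.0/19
  61.146.224.0/19
Subnets: 61.146.0.0/19, 61.146.32.0/19, 61.146.64.0/19, 61.146.96.0/19, 61.146.128.0/19, 61.146.160.0/19, 61.146.192.0/19, 61.146.224.0/19


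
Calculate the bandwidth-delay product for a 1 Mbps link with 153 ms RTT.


BDP = bandwidth * RTT
= 1 Mbps * 153 ms
= 1 * 1e6 * 153 / 1000 bits
= 153000 bits
= 19125 bytes
= 18.6768 KB
BDP = 153000 bits (19125 bytes)


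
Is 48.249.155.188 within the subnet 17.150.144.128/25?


Subnet network: 17.150.144.128
Test IP AND mask: 48.249.155.128
No, 48.249.155.188 is not in 17.150.144.128/25


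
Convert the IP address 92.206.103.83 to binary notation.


92 = 01011100
206 = 11001110
103 = 01100111
83 = 01010011
Binary: 01011100.11001110.01100111.01010011


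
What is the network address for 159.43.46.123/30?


IP:   10011111.00101011.00101110.01111011
Mask: 11111111.11111111.11111111.11111100
AND operation:
Net:  10011111.00101011.00101110.01111000
Network: 159.43.46.120/30


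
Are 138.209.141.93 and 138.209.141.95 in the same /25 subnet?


Mask: 255.255.255.128
138.209.141.93 AND mask = 138.209.141.0
138.209.141.95 AND mask = 138.209.141.0
Yes, same subnet (138.209.141.0)


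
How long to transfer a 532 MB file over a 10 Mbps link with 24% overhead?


Effective throughput = 10 * (1 - 24/100) = 7.6 Mbps
File size in Mb = 532 * 8 = 4256 Mb
Time = 4256 / 7.6
Time = 560 seconds


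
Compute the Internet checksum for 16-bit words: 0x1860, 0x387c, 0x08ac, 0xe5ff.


Sum all words (with carry folding):
+ 0x1860 = 0x1860
+ 0x387c = 0x50dc
+ 0x08ac = 0x5988
+ 0xe5ff = 0x3f88
One's complement: ~0x3f88
Checksum = 0xc077


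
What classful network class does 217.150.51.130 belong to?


First octet: 217
Binary: 11011001
110xxxxx -> Class C (192-223)
Class C, default mask 255.255.255.0 (/24)


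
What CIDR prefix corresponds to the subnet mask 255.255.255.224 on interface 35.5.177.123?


Binary: 11111111.11111111.11111111.11100000
Count leading 1s
Prefix: /27


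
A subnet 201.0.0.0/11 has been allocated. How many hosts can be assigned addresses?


Host bits = 32 - 11 = 21
Total addresses = 2^21 = 2097152
Usable = total - 2 (network and broadcast)
Usable hosts: 2097150


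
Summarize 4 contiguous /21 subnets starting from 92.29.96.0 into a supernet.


Original prefix: /21
Number of subnets: 4 = 2^2
New prefix = 21 - 2 = 19
Supernet: 92.29.96.0/19


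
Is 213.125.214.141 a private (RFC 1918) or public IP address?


RFC 1918 private ranges:
  10.0.0.0/8 (10.0.0.0 - 10.255.255.255)
  172.16.0.0/12 (172.16.0.0 - 172.31.255.255)
  192.168.0.0/16 (192.168.0.0 - 192.168.255.255)
Public (not in any RFC 1918 range)


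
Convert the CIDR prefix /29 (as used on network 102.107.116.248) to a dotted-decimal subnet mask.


/29 means 29 network bits, 3 host bits
Binary: 11111111111111111111111111111000
Mask: 255.255.255.248


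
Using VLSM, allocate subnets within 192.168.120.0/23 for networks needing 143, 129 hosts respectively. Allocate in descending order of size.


143 hosts -> /24 (254 usable): 192.168.120.0/24
129 hosts -> /24 (254 usable): 192.168.121.0/24
Allocation: 192.168.120.0/24 (143 hosts, 254 usable); 192.168.121.0/24 (129 hosts, 254 usable)


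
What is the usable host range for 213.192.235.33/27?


Network: 213.192.235.32
Broadcast: 213.192.235.63
First usable = network + 1
Last usable = broadcast - 1
Range: 213.192.235.33 to 213.192.235.62


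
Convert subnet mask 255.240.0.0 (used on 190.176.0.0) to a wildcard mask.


Subnet mask: 255.240.0.0
Wildcard = 255.255.255.255 - subnet mask
255 - 255 = 0
255 - 240 = 15
255 - 0 = 255
255 - 0 = 255
Wildcard: 0.15.255.255


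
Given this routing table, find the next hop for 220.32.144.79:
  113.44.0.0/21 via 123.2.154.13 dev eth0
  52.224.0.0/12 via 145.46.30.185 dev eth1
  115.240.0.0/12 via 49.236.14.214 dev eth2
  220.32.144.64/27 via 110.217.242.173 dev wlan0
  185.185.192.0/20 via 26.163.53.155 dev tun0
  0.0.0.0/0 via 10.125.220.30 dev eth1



Longest prefix match for 220.32.144.79:
  /21 113.44.0.0: no
  /12 52.224.0.0: no
  /12 115.240.0.0: no
  /27 220.32.144.64: MATCH
  /20 185.185.192.0: no
  /0 0.0.0.0: MATCH
Selected: next-hop 110.217.242.173 via wlan0 (matched /27)


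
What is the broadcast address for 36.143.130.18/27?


Network: 36.143.130.0/27
Host bits = 5
Set all host bits to 1:
Broadcast: 36.143.130.31


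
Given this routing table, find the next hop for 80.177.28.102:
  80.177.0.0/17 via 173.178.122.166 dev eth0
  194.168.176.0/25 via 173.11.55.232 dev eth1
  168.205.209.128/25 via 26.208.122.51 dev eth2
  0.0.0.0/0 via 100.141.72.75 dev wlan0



Longest prefix match for 80.177.28.102:
  /17 80.177.0.0: MATCH
  /25 194.168.176.0: no
  /25 168.205.209.128: no
  /0 0.0.0.0: MATCH
Selected: next-hop 173.178.122.166 via eth0 (matched /17)


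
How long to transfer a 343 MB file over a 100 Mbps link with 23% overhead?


Effective throughput = 100 * (1 - 23/100) = 77 Mbps
File size in Mb = 343 * 8 = 2744 Mb
Time = 2744 / 77
Time = 35.6364 seconds


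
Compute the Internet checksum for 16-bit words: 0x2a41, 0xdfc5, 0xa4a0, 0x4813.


Sum all words (with carry folding):
+ 0x2a41 = 0x2a41
+ 0xdfc5 = 0x0a07
+ 0xa4a0 = 0xaea7
+ 0x4813 = 0xf6ba
One's complement: ~0xf6ba
Checksum = 0x0945


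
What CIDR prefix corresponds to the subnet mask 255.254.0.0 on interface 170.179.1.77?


Binary: 11111111.11111110.00000000.00000000
Count leading 1s
Prefix: /15


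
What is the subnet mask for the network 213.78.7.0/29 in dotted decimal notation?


/29 means 29 network bits, 3 host bits
Binary: 11111111111111111111111111111000
Mask: 255.255.255.248


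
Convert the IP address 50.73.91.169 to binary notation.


50 = 00110010
73 = 01001001
91 = 01011011
169 = 10101001
Binary: 00110010.01001001.01011011.10101001


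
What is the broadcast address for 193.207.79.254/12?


Network: 193.192.0.0/12
Host bits = 20
Set all host bits to 1:
Broadcast: 193.207.255.255


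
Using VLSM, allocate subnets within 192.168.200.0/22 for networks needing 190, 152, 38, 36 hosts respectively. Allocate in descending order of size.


190 hosts -> /24 (254 usable): 192.168.200.0/24
152 hosts -> /24 (254 usable): 192.168.201.0/24
38 hosts -> /26 (62 usable): 192.168.202.0/26
36 hosts -> /26 (62 usable): 192.168.202.64/26
Allocation: 192.168.200.0/24 (190 hosts, 254 usable); 192.168.201.0/24 (152 hosts, 254 usable); 192.168.202.0/26 (38 hosts, 62 usable); 192.168.202.64/26 (36 hosts, 62 usable)


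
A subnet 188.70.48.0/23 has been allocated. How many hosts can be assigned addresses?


Host bits = 32 - 23 = 9
Total addresses = 2^9 = 512
Usable = total - 2 (network and broadcast)
Usable hosts: 510


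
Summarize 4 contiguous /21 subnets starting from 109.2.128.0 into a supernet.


Original prefix: /21
Number of subnets: 4 = 2^2
New prefix = 21 - 2 = 19
Supernet: 109.2.128.0/19


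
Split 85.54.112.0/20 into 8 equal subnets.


New prefix = 20 + 3 = 23
Each subnet has 512 addresses
  85.54.112.0/23
  85.54.114.0/23
  85.54.116.0/23
  85.54.118.0/23
  85.54.120.0/23
  85.54.122.0/23
  85.54.124.0/23
  85.54.126.0/23
Subnets: 85.54.112.0/23, 85.54.114.0/23, 85.54.116.0/23, 85.54.118.0/23, 85.54.120.0/23, 85.54.122.0/23, 85.54.124.0/23, 85.54.126.0/23


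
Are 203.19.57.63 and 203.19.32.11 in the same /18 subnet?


Mask: 255.255.192.0
203.19.57.63 AND mask = 203.19.0.0
203.19.32.11 AND mask = 203.19.0.0
Yes, same subnet (203.19.0.0)


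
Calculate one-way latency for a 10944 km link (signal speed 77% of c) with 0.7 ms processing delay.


Speed = 0.77 * 3e5 km/s = 231000 km/s
Propagation delay = 10944 / 231000 = 0.0474 s = 47.3766 ms
Processing delay = 0.7 ms
Total one-way latency = 48.0766 ms


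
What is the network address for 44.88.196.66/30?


IP:   00101100.01011000.11000100.01000010
Mask: 11111111.11111111.11111111.11111100
AND operation:
Net:  00101100.01011000.11000100.01000000
Network: 44.88.196.64/30


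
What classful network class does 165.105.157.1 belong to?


First octet: 165
Binary: 10100101
10xxxxxx -> Class B (128-191)
Class B, default mask 255.255.0.0 (/16)


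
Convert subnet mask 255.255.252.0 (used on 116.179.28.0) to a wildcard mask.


Subnet mask: 255.255.252.0
Wildcard = 255.255.255.255 - subnet mask
255 - 255 = 0
255 - 255 = 0
255 - 252 = 3
255 - 0 = 255
Wildcard: 0.0.3.255


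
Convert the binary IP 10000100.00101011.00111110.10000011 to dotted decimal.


10000100 = 132
00101011 = 43
00111110 = 62
10000011 = 131
IP: 132.43.62.131


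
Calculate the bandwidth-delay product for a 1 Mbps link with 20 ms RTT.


BDP = bandwidth * RTT
= 1 Mbps * 20 ms
= 1 * 1e6 * 20 / 1000 bits
= 20000 bits
= 2500 bytes
= 2.4414 KB
BDP = 20000 bits (2500 bytes)


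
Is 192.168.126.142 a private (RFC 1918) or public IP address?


RFC 1918 private ranges:
  10.0.0.0/8 (10.0.0.0 - 10.255.255.255)
  172.16.0.0/12 (172.16.0.0 - 172.31.255.255)
  192.168.0.0/16 (192.168.0.0 - 192.168.255.255)
Private (in 192.168.0.0/16)


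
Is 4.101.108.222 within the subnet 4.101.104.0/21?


Subnet network: 4.101.104.0
Test IP AND mask: 4.101.104.0
Yes, 4.101.108.222 is in 4.101.104.0/21


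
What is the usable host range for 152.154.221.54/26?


Network: 152.154.221.0
Broadcast: 152.154.221.63
First usable = network + 1
Last usable = broadcast - 1
Range: 152.154.221.1 to 152.154.221.62


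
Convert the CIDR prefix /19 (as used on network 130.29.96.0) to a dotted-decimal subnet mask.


/19 means 19 network bits, 13 host bits
Binary: 11111111111111111110000000000000
Mask: 255.255.224.0


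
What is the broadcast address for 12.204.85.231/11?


Network: 12.192.0.0/11
Host bits = 21
Set all host bits to 1:
Broadcast: 12.223.255.255


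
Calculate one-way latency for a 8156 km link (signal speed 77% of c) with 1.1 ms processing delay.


Speed = 0.77 * 3e5 km/s = 231000 km/s
Propagation delay = 8156 / 231000 = 0.0353 s = 35.3074 ms
Processing delay = 1.1 ms
Total one-way latency = 36.4074 ms


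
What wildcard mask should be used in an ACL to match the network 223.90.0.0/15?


Subnet mask: 255.254.0.0
Wildcard = 255.255.255.255 - subnet mask
255 - 255 = 0
255 - 254 = 1
255 - 0 = 255
255 - 0 = 255
Wildcard: 0.1.255.255


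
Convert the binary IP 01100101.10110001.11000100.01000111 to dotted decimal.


01100101 = 101
10110001 = 177
11000100 = 196
01000111 = 71
IP: 101.177.196.71


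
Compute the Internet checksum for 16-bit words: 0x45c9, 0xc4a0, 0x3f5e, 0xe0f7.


Sum all words (with carry folding):
+ 0x45c9 = 0x45c9
+ 0xc4a0 = 0x0a6a
+ 0x3f5e = 0x49c8
+ 0xe0f7 = 0x2ac0
One's complement: ~0x2ac0
Checksum = 0xd53f


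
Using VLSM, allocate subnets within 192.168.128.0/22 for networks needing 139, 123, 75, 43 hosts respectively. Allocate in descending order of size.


139 hosts -> /24 (254 usable): 192.168.128.0/24
123 hosts -> /25 (126 usable): 192.168.129.0/25
75 hosts -> /25 (126 usable): 192.168.129.128/25
43 hosts -> /26 (62 usable): 192.168.130.0/26
Allocation: 192.168.128.0/24 (139 hosts, 254 usable); 192.168.129.0/25 (123 hosts, 126 usable); 192.168.129.128/25 (75 hosts, 126 usable); 192.168.130.0/26 (43 hosts, 62 usable)


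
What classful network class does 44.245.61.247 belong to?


First octet: 44
Binary: 00101100
0xxxxxxx -> Class A (1-126)
Class A, default mask 255.0.0.0 (/8)


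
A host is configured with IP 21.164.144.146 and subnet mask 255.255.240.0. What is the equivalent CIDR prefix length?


Binary: 11111111.11111111.11110000.00000000
Count leading 1s
Prefix: /20


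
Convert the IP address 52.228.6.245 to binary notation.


52 = 00110100
228 = 11100100
6 = 00000110
245 = 11110101
Binary: 00110100.11100100.00000110.11110101


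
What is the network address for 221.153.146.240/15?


IP:   11011101.10011001.10010010.11110000
Mask: 11111111.11111110.00000000.00000000
AND operation:
Net:  11011101.10011000.00000000.00000000
Network: 221.152.0.0/15


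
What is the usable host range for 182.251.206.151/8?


Network: 182.0.0.0
Broadcast: 182.255.255.255
First usable = network + 1
Last usable = broadcast - 1
Range: 182.0.0.1 to 182.255.255.254


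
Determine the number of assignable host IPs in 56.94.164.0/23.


Host bits = 32 - 23 = 9
Total addresses = 2^9 = 512
Usable = total - 2 (network and broadcast)
Usable hosts: 510


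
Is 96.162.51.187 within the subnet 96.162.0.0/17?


Subnet network: 96.162.0.0
Test IP AND mask: 96.162.0.0
Yes, 96.162.51.187 is in 96.162.0.0/17


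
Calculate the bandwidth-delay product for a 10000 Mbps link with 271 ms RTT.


BDP = bandwidth * RTT
= 10000 Mbps * 271 ms
= 10000 * 1e6 * 271 / 1000 bits
= 2710000000 bits
= 338750000 bytes
= 330810.5469 KB
BDP = 2710000000 bits (338750000 bytes)


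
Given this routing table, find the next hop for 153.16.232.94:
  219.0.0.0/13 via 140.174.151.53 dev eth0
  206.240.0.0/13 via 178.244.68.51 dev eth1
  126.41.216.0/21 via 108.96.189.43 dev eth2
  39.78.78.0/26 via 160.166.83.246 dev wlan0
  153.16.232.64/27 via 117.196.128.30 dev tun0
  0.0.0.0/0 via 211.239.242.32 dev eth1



Longest prefix match for 153.16.232.94:
  /13 219.0.0.0: no
  /13 206.240.0.0: no
  /21 126.41.216.0: no
  /26 39.78.78.0: no
  /27 153.16.232.64: MATCH
  /0 0.0.0.0: MATCH
Selected: next-hop 117.196.128.30 via tun0 (matched /27)


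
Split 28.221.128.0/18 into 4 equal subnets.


New prefix = 18 + 2 = 20
Each subnet has 4096 addresses
  28.221.128.0/20
  28.221.144.0/20
  28.221.160.0/20
  28.221.176.0/20
Subnets: 28.221.128.0/20, 28.221.144.0/20, 28.221.160.0/20, 28.221.176.0/20


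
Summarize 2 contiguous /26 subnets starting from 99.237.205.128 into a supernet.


Original prefix: /26
Number of subnets: 2 = 2^1
New prefix = 26 - 1 = 25
Supernet: 99.237.205.128/25


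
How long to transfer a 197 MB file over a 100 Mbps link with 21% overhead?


Effective throughput = 100 * (1 - 21/100) = 79 Mbps
File size in Mb = 197 * 8 = 1576 Mb
Time = 1576 / 79
Time = 19.9494 seconds


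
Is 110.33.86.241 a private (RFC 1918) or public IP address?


RFC 1918 private ranges:
  10.0.0.0/8 (10.0.0.0 - 10.255.255.255)
  172.16.0.0/12 (172.16.0.0 - 172.31.255.255)
  192.168.0.0/16 (192.168.0.0 - 192.168.255.255)
Public (not in any RFC 1918 range)


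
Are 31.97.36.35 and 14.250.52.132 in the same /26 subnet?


Mask: 255.255.255.192
31.97.36.35 AND mask = 31.97.36.0
14.250.52.132 AND mask = 14.250.52.128
No, different subnets (31.97.36.0 vs 14.250.52.128)


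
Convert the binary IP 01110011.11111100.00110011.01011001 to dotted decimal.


01110011 = 115
11111100 = 252
00110011 = 51
01011001 = 89
IP: 115.252.51.89


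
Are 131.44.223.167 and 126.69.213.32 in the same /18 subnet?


Mask: 255.255.192.0
131.44.223.167 AND mask = 131.44.192.0
126.69.213.32 AND mask = 126.69.192.0
No, different subnets (131.44.192.0 vs 126.69.192.0)


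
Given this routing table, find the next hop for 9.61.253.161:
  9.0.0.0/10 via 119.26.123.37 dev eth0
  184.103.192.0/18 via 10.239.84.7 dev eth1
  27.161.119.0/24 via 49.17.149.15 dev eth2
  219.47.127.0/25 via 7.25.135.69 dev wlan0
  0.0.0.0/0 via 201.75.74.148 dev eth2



Longest prefix match for 9.61.253.161:
  /10 9.0.0.0: MATCH
  /18 184.103.192.0: no
  /24 27.161.119.0: no
  /25 219.47.127.0: no
  /0 0.0.0.0: MATCH
Selected: next-hop 119.26.123.37 via eth0 (matched /10)


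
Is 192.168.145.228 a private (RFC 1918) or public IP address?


RFC 1918 private ranges:
  10.0.0.0/8 (10.0.0.0 - 10.255.255.255)
  172.16.0.0/12 (172.16.0.0 - 172.31.255.255)
  192.168.0.0/16 (192.168.0.0 - 192.168.255.255)
Private (in 192.168.0.0/16)


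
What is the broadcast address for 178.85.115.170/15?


Network: 178.84.0.0/15
Host bits = 17
Set all host bits to 1:
Broadcast: 178.85.255.255


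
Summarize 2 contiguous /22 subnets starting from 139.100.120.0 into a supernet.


Original prefix: /22
Number of subnets: 2 = 2^1
New prefix = 22 - 1 = 21
Supernet: 139.100.120.0/21


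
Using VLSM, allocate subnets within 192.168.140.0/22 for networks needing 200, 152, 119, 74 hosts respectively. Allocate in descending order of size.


200 hosts -> /24 (254 usable): 192.168.140.0/24
152 hosts -> /24 (254 usable): 192.168.141.0/24
119 hosts -> /25 (126 usable): 192.168.142.0/25
74 hosts -> /25 (126 usable): 192.168.142.128/25
Allocation: 192.168.140.0/24 (200 hosts, 254 usable); 192.168.141.0/24 (152 hosts, 254 usable); 192.168.142.0/25 (119 hosts, 126 usable); 192.168.142.128/25 (74 hosts, 126 usable)


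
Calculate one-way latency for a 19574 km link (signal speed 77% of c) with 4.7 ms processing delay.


Speed = 0.77 * 3e5 km/s = 231000 km/s
Propagation delay = 19574 / 231000 = 0.0847 s = 84.7359 ms
Processing delay = 4.7 ms
Total one-way latency = 89.4359 ms


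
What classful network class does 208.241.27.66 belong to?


First octet: 208
Binary: 11010000
110xxxxx -> Class C (192-223)
Class C, default mask 255.255.255.0 (/24)


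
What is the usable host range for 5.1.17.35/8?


Network: 5.0.0.0
Broadcast: 5.255.255.255
First usable = network + 1
Last usable = broadcast - 1
Range: 5.0.0.1 to 5.255.255.254


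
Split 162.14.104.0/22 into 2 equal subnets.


New prefix = 22 + 1 = 23
Each subnet has 512 addresses
  162.14.104.0/23
  162.14.106.0/23
Subnets: 162.14.104.0/23, 162.14.106.0/23


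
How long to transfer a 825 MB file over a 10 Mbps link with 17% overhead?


Effective throughput = 10 * (1 - 17/100) = 8.3 Mbps
File size in Mb = 825 * 8 = 6600 Mb
Time = 6600 / 8.3
Time = 795.1807 seconds


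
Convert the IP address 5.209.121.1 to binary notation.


5 = 00000101
209 = 11010001
121 = 01111001
1 = 00000001
Binary: 00000101.11010001.01111001.00000001


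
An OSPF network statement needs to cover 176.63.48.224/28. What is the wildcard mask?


Subnet mask: 255.255.255.240
Wildcard = 255.255.255.255 - subnet mask
255 - 255 = 0
255 - 255 = 0
255 - 255 = 0
255 - 240 = 15
Wildcard: 0.0.0.15


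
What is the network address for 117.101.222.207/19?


IP:   01110101.01100101.11011110.11001111
Mask: 11111111.11111111.11100000.00000000
AND operation:
Net:  01110101.01100101.11000000.00000000
Network: 117.101.192.0/19


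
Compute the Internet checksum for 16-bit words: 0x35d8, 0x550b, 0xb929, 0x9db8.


Sum all words (with carry folding):
+ 0x35d8 = 0x35d8
+ 0x550b = 0x8ae3
+ 0xb929 = 0x440d
+ 0x9db8 = 0xe1c5
One's complement: ~0xe1c5
Checksum = 0x1e3a


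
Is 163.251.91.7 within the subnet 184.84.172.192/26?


Subnet network: 184.84.172.192
Test IP AND mask: 163.251.91.0
No, 163.251.91.7 is not in 184.84.172.192/26


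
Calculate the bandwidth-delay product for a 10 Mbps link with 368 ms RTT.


BDP = bandwidth * RTT
= 10 Mbps * 368 ms
= 10 * 1e6 * 368 / 1000 bits
= 3680000 bits
= 460000 bytes
= 449.2188 KB
BDP = 3680000 bits (460000 bytes)


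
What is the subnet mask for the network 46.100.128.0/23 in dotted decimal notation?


/23 means 23 network bits, 9 host bits
Binary: 11111111111111111111111000000000
Mask: 255.255.254.0


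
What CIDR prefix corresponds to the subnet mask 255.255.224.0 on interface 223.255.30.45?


Binary: 11111111.11111111.11100000.00000000
Count leading 1s
Prefix: /19


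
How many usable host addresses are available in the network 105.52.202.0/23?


Host bits = 32 - 23 = 9
Total addresses = 2^9 = 512
Usable = total - 2 (network and broadcast)
Usable hosts: 510


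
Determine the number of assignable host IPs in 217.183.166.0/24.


Host bits = 32 - 24 = 8
Total addresses = 2^8 = 256
Usable = total - 2 (network and broadcast)
Usable hosts: 254


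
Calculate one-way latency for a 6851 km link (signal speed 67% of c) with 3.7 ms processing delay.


Speed = 0.67 * 3e5 km/s = 201000 km/s
Propagation delay = 6851 / 201000 = 0.0341 s = 34.0846 ms
Processing delay = 3.7 ms
Total one-way latency = 37.7846 ms


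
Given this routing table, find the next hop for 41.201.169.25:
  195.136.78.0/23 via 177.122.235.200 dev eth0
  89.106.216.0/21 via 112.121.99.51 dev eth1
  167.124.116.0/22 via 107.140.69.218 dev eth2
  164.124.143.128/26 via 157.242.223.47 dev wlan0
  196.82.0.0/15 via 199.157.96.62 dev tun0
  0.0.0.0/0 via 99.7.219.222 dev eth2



Longest prefix match for 41.201.169.25:
  /23 195.136.78.0: no
  /21 89.106.216.0: no
  /22 167.124.116.0: no
  /26 164.124.143.128: no
  /15 196.82.0.0: no
  /0 0.0.0.0: MATCH
Selected: next-hop 99.7.219.222 via eth2 (matched /0)


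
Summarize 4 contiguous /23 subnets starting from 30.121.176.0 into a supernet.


Original prefix: /23
Number of subnets: 4 = 2^2
New prefix = 23 - 2 = 21
Supernet: 30.121.176.0/21


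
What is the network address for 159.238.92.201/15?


IP:   10011111.11101110.01011100.11001001
Mask: 11111111.11111110.00000000.00000000
AND operation:
Net:  10011111.11101110.00000000.00000000
Network: 159.238.0.0/15


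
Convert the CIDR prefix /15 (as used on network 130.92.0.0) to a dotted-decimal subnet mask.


/15 means 15 network bits, 17 host bits
Binary: 11111111111111100000000000000000
Mask: 255.254.0.0


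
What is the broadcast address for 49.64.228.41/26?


Network: 49.64.228.0/26
Host bits = 6
Set all host bits to 1:
Broadcast: 49.64.228.63


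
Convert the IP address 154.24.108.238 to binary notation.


154 = 10011010
24 = 00011000
108 = 01101100
238 = 11101110
Binary: 10011010.00011000.01101100.11101110


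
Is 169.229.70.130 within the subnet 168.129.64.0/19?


Subnet network: 168.129.64.0
Test IP AND mask: 169.229.64.0
No, 169.229.70.130 is not in 168.129.64.0/19


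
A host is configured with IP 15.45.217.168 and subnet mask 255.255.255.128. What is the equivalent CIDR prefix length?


Binary: 11111111.11111111.11111111.10000000
Count leading 1s
Prefix: /25


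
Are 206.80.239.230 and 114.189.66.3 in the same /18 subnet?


Mask: 255.255.192.0
206.80.239.230 AND mask = 206.80.192.0
114.189.66.3 AND mask = 114.189.64.0
No, different subnets (206.80.192.0 vs 114.189.64.0)


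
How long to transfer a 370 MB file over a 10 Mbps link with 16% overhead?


Effective throughput = 10 * (1 - 16/100) = 8.4 Mbps
File size in Mb = 370 * 8 = 2960 Mb
Time = 2960 / 8.4
Time = 352.381 seconds


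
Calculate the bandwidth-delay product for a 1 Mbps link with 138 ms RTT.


BDP = bandwidth * RTT
= 1 Mbps * 138 ms
= 1 * 1e6 * 138 / 1000 bits
= 138000 bits
= 17250 bytes
= 16.8457 KB
BDP = 138000 bits (17250 bytes)


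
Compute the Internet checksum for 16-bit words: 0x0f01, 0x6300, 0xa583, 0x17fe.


Sum all words (with carry folding):
+ 0x0f01 = 0x0f01
+ 0x6300 = 0x7201
+ 0xa583 = 0x1785
+ 0x17fe = 0x2f83
One's complement: ~0x2f83
Checksum = 0xd07c


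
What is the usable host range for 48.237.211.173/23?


Network: 48.237.210.0
Broadcast: 48.237.211.255
First usable = network + 1
Last usable = broadcast - 1
Range: 48.237.210.1 to 48.237.211.254


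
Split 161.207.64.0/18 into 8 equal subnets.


New prefix = 18 + 3 = 21
Each subnet has 2048 addresses
  161.207.64.0/21
  161.207.72.0/21
  161.207.80.0/21
  161.207.88.0/21
  161.207.96.0/21
  161.207.104.0/21
  161.207.112.0/21
  161.207.120.0/21
Subnets: 161.207.64.0/21, 161.207.72.0/21, 161.207.80.0/21, 161.207.88.0/21, 161.207.96.0/21, 161.207.104.0/21, 161.207.112.0/21, 161.207.120.0/21


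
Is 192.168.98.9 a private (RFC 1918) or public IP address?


RFC 1918 private ranges:
  10.0.0.0/8 (10.0.0.0 - 10.255.255.255)
  172.16.0.0/12 (172.16.0.0 - 172.31.255.255)
  192.168.0.0/16 (192.168.0.0 - 192.168.255.255)
Private (in 192.168.0.0/16)


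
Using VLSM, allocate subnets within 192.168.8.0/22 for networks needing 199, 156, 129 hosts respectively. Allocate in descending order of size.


199 hosts -> /24 (254 usable): 192.168.8.0/24
156 hosts -> /24 (254 usable): 192.168.9.0/24
129 hosts -> /24 (254 usable): 192.168.10.0/24
Allocation: 192.168.8.0/24 (199 hosts, 254 usable); 192.168.9.0/24 (156 hosts, 254 usable); 192.168.10.0/24 (129 hosts, 254 usable)


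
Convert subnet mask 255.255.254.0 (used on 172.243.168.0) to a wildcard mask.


Subnet mask: 255.255.254.0
Wildcard = 255.255.255.255 - subnet mask
255 - 255 = 0
255 - 255 = 0
255 - 254 = 1
255 - 0 = 255
Wildcard: 0.0.1.255


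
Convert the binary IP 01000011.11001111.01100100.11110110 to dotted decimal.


01000011 = 67
11001111 = 207
01100100 = 100
11110110 = 246
IP: 67.207.100.246


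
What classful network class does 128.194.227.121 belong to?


First octet: 128
Binary: 10000000
10xxxxxx -> Class B (128-191)
Class B, default mask 255.255.0.0 (/16)


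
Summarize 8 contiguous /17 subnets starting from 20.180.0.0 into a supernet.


Original prefix: /17
Number of subnets: 8 = 2^3
New prefix = 17 - 3 = 14
Supernet: 20.180.0.0/14


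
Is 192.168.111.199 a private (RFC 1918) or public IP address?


RFC 1918 private ranges:
  10.0.0.0/8 (10.0.0.0 - 10.255.255.255)
  172.16.0.0/12 (172.16.0.0 - 172.31.255.255)
  192.168.0.0/16 (192.168.0.0 - 192.168.255.255)
Private (in 192.168.0.0/16)


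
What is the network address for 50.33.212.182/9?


IP:   00110010.00100001.11010100.10110110
Mask: 11111111.10000000.00000000.00000000
AND operation:
Net:  00110010.00000000.00000000.00000000
Network: 50.0.0.0/9


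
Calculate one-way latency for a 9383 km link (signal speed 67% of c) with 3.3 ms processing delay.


Speed = 0.67 * 3e5 km/s = 201000 km/s
Propagation delay = 9383 / 201000 = 0.0467 s = 46.6816 ms
Processing delay = 3.3 ms
Total one-way latency = 49.9816 ms


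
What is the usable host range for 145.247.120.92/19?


Network: 145.247.96.0
Broadcast: 145.247.127.255
First usable = network + 1
Last usable = broadcast - 1
Range: 145.247.96.1 to 145.247.127.254


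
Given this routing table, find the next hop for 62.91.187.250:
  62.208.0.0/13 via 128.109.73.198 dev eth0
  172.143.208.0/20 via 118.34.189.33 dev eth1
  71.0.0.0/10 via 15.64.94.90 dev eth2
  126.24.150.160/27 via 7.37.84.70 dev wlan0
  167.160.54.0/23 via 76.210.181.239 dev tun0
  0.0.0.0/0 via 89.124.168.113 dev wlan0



Longest prefix match for 62.91.187.250:
  /13 62.208.0.0: no
  /20 172.143.208.0: no
  /10 71.0.0.0: no
  /27 126.24.150.160: no
  /23 167.160.54.0: no
  /0 0.0.0.0: MATCH
Selected: next-hop 89.124.168.113 via wlan0 (matched /0)


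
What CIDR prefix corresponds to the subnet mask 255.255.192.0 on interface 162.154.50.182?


Binary: 11111111.11111111.11000000.00000000
Count leading 1s
Prefix: /18


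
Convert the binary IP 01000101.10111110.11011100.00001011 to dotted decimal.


01000101 = 69
10111110 = 190
11011100 = 220
00001011 = 11
IP: 69.190.220.11


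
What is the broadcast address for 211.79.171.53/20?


Network: 211.79.160.0/20
Host bits = 12
Set all host bits to 1:
Broadcast: 211.79.175.255


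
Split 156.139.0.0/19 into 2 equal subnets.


New prefix = 19 + 1 = 20
Each subnet has 4096 addresses
  156.139.0.0/20
  156.139.16.0/20
Subnets: 156.139.0.0/20, 156.139.16.0/20


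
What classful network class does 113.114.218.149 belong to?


First octet: 113
Binary: 01110001
0xxxxxxx -> Class A (1-126)
Class A, default mask 255.0.0.0 (/8)


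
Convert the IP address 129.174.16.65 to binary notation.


129 = 10000001
174 = 10101110
16 = 00010000
65 = 01000001
Binary: 10000001.10101110.00010000.01000001


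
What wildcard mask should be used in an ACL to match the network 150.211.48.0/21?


Subnet mask: 255.255.248.0
Wildcard = 255.255.255.255 - subnet mask
255 - 255 = 0
255 - 255 = 0
255 - 248 = 7
255 - 0 = 255
Wildcard: 0.0.7.255


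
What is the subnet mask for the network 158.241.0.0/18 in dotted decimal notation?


/18 means 18 network bits, 14 host bits
Binary: 11111111111111111100000000000000
Mask: 255.255.192.0


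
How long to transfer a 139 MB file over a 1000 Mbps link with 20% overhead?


Effective throughput = 1000 * (1 - 20/100) = 800 Mbps
File size in Mb = 139 * 8 = 1112 Mb
Time = 1112 / 800
Time = 1.39 seconds


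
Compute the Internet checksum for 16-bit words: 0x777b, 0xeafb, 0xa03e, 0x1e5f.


Sum all words (with carry folding):
+ 0x777b = 0x777b
+ 0xeafb = 0x6277
+ 0xa03e = 0x02b6
+ 0x1e5f = 0x2115
One's complement: ~0x2115
Checksum = 0xdeea


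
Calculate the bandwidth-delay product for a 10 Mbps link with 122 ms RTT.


BDP = bandwidth * RTT
= 10 Mbps * 122 ms
= 10 * 1e6 * 122 / 1000 bits
= 1220000 bits
= 152500 bytes
= 148.9258 KB
BDP = 1220000 bits (152500 bytes)


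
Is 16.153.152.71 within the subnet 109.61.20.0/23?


Subnet network: 109.61.20.0
Test IP AND mask: 16.153.152.0
No, 16.153.152.71 is not in 109.61.20.0/23


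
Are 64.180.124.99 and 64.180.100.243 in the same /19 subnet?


Mask: 255.255.224.0
64.180.124.99 AND mask = 64.180.96.0
64.180.100.243 AND mask = 64.180.96.0
Yes, same subnet (64.180.96.0)


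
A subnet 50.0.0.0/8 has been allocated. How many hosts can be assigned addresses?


Host bits = 32 - 8 = 24
Total addresses = 2^24 = 16777216
Usable = total - 2 (network and broadcast)
Usable hosts: 16777214


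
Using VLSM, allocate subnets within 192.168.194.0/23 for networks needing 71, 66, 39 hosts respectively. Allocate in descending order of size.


71 hosts -> /25 (126 usable): 192.168.194.0/25
66 hosts -> /25 (126 usable): 192.168.194.128/25
39 hosts -> /26 (62 usable): 192.168.195.0/26
Allocation: 192.168.194.0/25 (71 hosts, 126 usable); 192.168.194.128/25 (66 hosts, 126 usable); 192.168.195.0/26 (39 hosts, 62 usable)


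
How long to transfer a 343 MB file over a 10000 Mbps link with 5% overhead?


Effective throughput = 10000 * (1 - 5/100) = 9500 Mbps
File size in Mb = 343 * 8 = 2744 Mb
Time = 2744 / 9500
Time = 0.2888 seconds


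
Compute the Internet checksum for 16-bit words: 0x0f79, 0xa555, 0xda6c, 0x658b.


Sum all words (with carry folding):
+ 0x0f79 = 0x0f79
+ 0xa555 = 0xb4ce
+ 0xda6c = 0x8f3b
+ 0x658b = 0xf4c6
One's complement: ~0xf4c6
Checksum = 0x0b39


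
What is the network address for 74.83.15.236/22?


IP:   01001010.01010011.00001111.11101100
Mask: 11111111.11111111.11111100.00000000
AND operation:
Net:  01001010.01010011.00001100.00000000
Network: 74.83.12.0/22


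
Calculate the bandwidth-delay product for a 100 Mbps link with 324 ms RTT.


BDP = bandwidth * RTT
= 100 Mbps * 324 ms
= 100 * 1e6 * 324 / 1000 bits
= 32400000 bits
= 4050000 bytes
= 3955.0781 KB
BDP = 32400000 bits (4050000 bytes)


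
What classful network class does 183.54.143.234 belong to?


First octet: 183
Binary: 10110111
10xxxxxx -> Class B (128-191)
Class B, default mask 255.255.0.0 (/16)


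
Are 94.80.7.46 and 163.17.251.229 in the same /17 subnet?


Mask: 255.255.128.0
94.80.7.46 AND mask = 94.80.0.0
163.17.251.229 AND mask = 163.17.128.0
No, different subnets (94.80.0.0 vs 163.17.128.0)


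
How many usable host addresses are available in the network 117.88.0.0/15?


Host bits = 32 - 15 = 17
Total addresses = 2^17 = 131072
Usable = total - 2 (network and broadcast)
Usable hosts: 131070


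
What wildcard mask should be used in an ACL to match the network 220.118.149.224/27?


Subnet mask: 255.255.255.224
Wildcard = 255.255.255.255 - subnet mask
255 - 255 = 0
255 - 255 = 0
255 - 255 = 0
255 - 224 = 31
Wildcard: 0.0.0.31


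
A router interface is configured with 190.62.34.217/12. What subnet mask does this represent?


/12 means 12 network bits, 20 host bits
Binary: 11111111111100000000000000000000
Mask: 255.240.0.0


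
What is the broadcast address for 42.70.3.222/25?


Network: 42.70.3.128/25
Host bits = 7
Set all host bits to 1:
Broadcast: 42.70.3.255


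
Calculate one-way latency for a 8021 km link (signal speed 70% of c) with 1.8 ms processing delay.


Speed = 0.7 * 3e5 km/s = 210000 km/s
Propagation delay = 8021 / 210000 = 0.0382 s = 38.1952 ms
Processing delay = 1.8 ms
Total one-way latency = 39.9952 ms


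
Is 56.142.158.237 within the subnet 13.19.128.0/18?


Subnet network: 13.19.128.0
Test IP AND mask: 56.142.128.0
No, 56.142.158.237 is not in 13.19.128.0/18


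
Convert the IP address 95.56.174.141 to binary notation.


95 = 01011111
56 = 00111000
174 = 10101110
141 = 10001101
Binary: 01011111.00111000.10101110.10001101


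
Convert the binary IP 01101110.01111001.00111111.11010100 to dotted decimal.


01101110 = 110
01111001 = 121
00111111 = 63
11010100 = 212
IP: 110.121.63.212


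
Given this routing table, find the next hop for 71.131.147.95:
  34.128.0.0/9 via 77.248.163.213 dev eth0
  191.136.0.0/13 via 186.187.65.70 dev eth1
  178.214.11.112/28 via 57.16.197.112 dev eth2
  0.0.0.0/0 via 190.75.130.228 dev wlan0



Longest prefix match for 71.131.147.95:
  /9 34.128.0.0: no
  /13 191.136.0.0: no
  /28 178.214.11.112: no
  /0 0.0.0.0: MATCH
Selected: next-hop 190.75.130.228 via wlan0 (matched /0)


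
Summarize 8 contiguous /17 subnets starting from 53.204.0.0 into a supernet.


Original prefix: /17
Number of subnets: 8 = 2^3
New prefix = 17 - 3 = 14
Supernet: 53.204.0.0/14


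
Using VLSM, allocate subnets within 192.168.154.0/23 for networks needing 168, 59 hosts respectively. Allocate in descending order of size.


168 hosts -> /24 (254 usable): 192.168.154.0/24
59 hosts -> /26 (62 usable): 192.168.155.0/26
Allocation: 192.168.154.0/24 (168 hosts, 254 usable); 192.168.155.0/26 (59 hosts, 62 usable)


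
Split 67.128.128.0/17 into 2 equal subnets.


New prefix = 17 + 1 = 18
Each subnet has 16384 addresses
  67.128.128.0/18
  67.128.192.0/18
Subnets: 67.128.128.0/18, 67.128.192.0/18


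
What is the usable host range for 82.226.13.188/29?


Network: 82.226.13.184
Broadcast: 82.226.13.191
First usable = network + 1
Last usable = broadcast - 1
Range: 82.226.13.185 to 82.226.13.190


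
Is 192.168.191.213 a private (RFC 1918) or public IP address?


RFC 1918 private ranges:
  10.0.0.0/8 (10.0.0.0 - 10.255.255.255)
  172.16.0.0/12 (172.16.0.0 - 172.31.255.255)
  192.168.0.0/16 (192.168.0.0 - 192.168.255.255)
Private (in 192.168.0.0/16)


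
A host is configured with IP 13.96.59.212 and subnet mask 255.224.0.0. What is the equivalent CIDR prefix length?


Binary: 11111111.11100000.00000000.00000000
Count leading 1s
Prefix: /11


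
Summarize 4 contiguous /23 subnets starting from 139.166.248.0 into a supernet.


Original prefix: /23
Number of subnets: 4 = 2^2
New prefix = 23 - 2 = 21
Supernet: 139.166.248.0/21


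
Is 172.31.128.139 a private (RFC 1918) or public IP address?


RFC 1918 private ranges:
  10.0.0.0/8 (10.0.0.0 - 10.255.255.255)
  172.16.0.0/12 (172.16.0.0 - 172.31.255.255)
  192.168.0.0/16 (192.168.0.0 - 192.168.255.255)
Private (in 172.16.0.0/12)


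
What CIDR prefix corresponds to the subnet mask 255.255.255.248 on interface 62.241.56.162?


Binary: 11111111.11111111.11111111.11111000
Count leading 1s
Prefix: /29


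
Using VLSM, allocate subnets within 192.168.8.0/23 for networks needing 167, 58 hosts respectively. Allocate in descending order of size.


167 hosts -> /24 (254 usable): 192.168.8.0/24
58 hosts -> /26 (62 usable): 192.168.9.0/26
Allocation: 192.168.8.0/24 (167 hosts, 254 usable); 192.168.9.0/26 (58 hosts, 62 usable)


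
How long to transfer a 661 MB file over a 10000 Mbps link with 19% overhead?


Effective throughput = 10000 * (1 - 19/100) = 8100.0 Mbps
File size in Mb = 661 * 8 = 5288 Mb
Time = 5288 / 8100.0
Time = 0.6528 seconds


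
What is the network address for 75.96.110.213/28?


IP:   01001011.01100000.01101110.11010101
Mask: 11111111.11111111.11111111.11110000
AND operation:
Net:  01001011.01100000.01101110.11010000
Network: 75.96.110.208/28


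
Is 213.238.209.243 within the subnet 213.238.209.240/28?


Subnet network: 213.238.209.240
Test IP AND mask: 213.238.209.240
Yes, 213.238.209.243 is in 213.238.209.240/28


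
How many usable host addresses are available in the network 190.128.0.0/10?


Host bits = 32 - 10 = 22
Total addresses = 2^22 = 4194304
Usable = total - 2 (network and broadcast)
Usable hosts: 4194302


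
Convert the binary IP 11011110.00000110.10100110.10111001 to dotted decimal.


11011110 = 222
00000110 = 6
10100110 = 166
10111001 = 185
IP: 222.6.166.185


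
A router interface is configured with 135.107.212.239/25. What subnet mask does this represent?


/25 means 25 network bits, 7 host bits
Binary: 11111111111111111111111110000000
Mask: 255.255.255.128


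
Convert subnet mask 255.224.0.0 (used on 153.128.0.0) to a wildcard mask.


Subnet mask: 255.224.0.0
Wildcard = 255.255.255.255 - subnet mask
255 - 255 = 0
255 - 224 = 31
255 - 0 = 255
255 - 0 = 255
Wildcard: 0.31.255.255


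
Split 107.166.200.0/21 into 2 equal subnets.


New prefix = 21 + 1 = 22
Each subnet has 1024 addresses
  107.166.200.0/22
  107.166.204.0/22
Subnets: 107.166.200.0/22, 107.166.204.0/22


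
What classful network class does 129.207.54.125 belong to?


First octet: 129
Binary: 10000001
10xxxxxx -> Class B (128-191)
Class B, default mask 255.255.0.0 (/16)


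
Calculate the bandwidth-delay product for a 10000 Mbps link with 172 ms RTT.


BDP = bandwidth * RTT
= 10000 Mbps * 172 ms
= 10000 * 1e6 * 172 / 1000 bits
= 1720000000 bits
= 215000000 bytes
= 209960.9375 KB
BDP = 1720000000 bits (215000000 bytes)


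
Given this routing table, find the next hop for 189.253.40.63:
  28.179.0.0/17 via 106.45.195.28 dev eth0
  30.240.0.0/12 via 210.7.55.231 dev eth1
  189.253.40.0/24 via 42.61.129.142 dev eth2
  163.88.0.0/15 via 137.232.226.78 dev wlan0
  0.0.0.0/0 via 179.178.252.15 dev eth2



Longest prefix match for 189.253.40.63:
  /17 28.179.0.0: no
  /12 30.240.0.0: no
  /24 189.253.40.0: MATCH
  /15 163.88.0.0: no
  /0 0.0.0.0: MATCH
Selected: next-hop 42.61.129.142 via eth2 (matched /24)


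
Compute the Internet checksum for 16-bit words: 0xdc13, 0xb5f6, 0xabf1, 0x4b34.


Sum all words (with carry folding):
+ 0xdc13 = 0xdc13
+ 0xb5f6 = 0x920a
+ 0xabf1 = 0x3dfc
+ 0x4b34 = 0x8930
One's complement: ~0x8930
Checksum = 0x76cf


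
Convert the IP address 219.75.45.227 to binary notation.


219 = 11011011
75 = 01001011
45 = 00101101
227 = 11100011
Binary: 11011011.01001011.00101101.11100011


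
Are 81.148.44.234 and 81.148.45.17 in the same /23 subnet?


Mask: 255.255.254.0
81.148.44.234 AND mask = 81.148.44.0
81.148.45.17 AND mask = 81.148.44.0
Yes, same subnet (81.148.44.0)


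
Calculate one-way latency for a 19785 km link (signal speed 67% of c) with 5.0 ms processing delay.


Speed = 0.67 * 3e5 km/s = 201000 km/s
Propagation delay = 19785 / 201000 = 0.0984 s = 98.4328 ms
Processing delay = 5.0 ms
Total one-way latency = 103.4328 ms


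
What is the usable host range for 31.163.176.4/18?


Network: 31.163.128.0
Broadcast: 31.163.191.255
First usable = network + 1
Last usable = broadcast - 1
Range: 31.163.128.1 to 31.163.191.254


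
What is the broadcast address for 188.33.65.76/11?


Network: 188.32.0.0/11
Host bits = 21
Set all host bits to 1:
Broadcast: 188.63.255.255


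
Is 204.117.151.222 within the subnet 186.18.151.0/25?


Subnet network: 186.18.151.0
Test IP AND mask: 204.117.151.128
No, 204.117.151.222 is not in 186.18.151.0/25
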